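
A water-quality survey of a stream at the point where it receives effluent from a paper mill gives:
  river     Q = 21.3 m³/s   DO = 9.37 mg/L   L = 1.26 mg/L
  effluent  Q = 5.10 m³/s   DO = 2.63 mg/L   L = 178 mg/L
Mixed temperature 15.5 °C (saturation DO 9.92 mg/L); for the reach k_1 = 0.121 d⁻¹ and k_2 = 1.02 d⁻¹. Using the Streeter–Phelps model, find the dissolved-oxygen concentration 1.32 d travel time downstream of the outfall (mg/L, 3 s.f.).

DO ≈ 6.62 mg/L

Mixed DO = (21.3×9.37 + 5.10×2.63)/(21.3+5.10) = 213.0/26.40 = 8.068 mg/L.
Mixed L₀ = (21.3×1.26 + 5.10×178)/(26.40) = 934.6/26.40 = 35.40 mg/L.
Initial deficit D₀ = C_s − DO₀ = 9.92 − 8.068 = 1.852 mg/L.
D(1.32) = [0.121×35.40/(1.02−0.121)](e^(−0.121×1.32) − e^(−1.02×1.32)) + 1.852 e^(−1.02×1.32)
= 4.765 × (0.8524 − 0.2602) + 1.852 × 0.2602 = 3.304 mg/L.
DO = 9.92 − 3.304 = 6.616 mg/L.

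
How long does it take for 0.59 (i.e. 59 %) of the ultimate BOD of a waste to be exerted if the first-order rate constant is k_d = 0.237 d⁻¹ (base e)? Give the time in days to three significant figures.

t ≈ 3.76 d

y/L₀ = 1 − e^(−k_d t) = 0.59 ⇒ e^(−k_d t) = 0.410
t = −ln(0.410) / 0.237 = 0.8916 / 0.237 = 3.762 d.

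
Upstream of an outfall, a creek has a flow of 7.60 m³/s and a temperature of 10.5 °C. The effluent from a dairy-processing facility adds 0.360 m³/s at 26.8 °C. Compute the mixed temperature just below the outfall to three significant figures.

11.2 °C

Flow-weighted mixing: C = (Q_r C_r + Q_w C_w)/(Q_r + Q_w)
= (7.60×10.5 + 0.360×26.8)/(7.60 + 0.360) = 89.45/7.960 = 11.24 °C.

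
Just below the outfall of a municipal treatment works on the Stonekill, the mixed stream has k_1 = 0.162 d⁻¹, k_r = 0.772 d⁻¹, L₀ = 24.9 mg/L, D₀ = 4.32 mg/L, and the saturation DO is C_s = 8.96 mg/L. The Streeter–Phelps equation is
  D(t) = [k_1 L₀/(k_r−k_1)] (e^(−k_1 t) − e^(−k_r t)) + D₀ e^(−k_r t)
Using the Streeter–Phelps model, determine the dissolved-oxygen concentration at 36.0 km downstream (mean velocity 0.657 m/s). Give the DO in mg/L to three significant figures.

Travel time t = x/v = 36.0 km / (0.657 m/s) = 36000 m / 0.657 m/s = 54790 s = 0.6342 d.
k_1 L₀/(k_r−k_1) = 0.162×24.9/(0.772−0.162) = 4.034/0.6100 = 6.613 mg/L.
e^(−k_1 t) = e^(−0.162×0.6342) = 0.9024; e^(−k_r t) = e^(−0.772×0.6342) = 0.6129.
D = 6.613 × (0.9024 − 0.6129) + 4.32 × 0.6129 = 1.914 + 2.648 = 4.562 mg/L.
DO = C_s − D = 8.96 − 4.562 = 4.398 mg/L.

DO ≈ 4.40 mg/L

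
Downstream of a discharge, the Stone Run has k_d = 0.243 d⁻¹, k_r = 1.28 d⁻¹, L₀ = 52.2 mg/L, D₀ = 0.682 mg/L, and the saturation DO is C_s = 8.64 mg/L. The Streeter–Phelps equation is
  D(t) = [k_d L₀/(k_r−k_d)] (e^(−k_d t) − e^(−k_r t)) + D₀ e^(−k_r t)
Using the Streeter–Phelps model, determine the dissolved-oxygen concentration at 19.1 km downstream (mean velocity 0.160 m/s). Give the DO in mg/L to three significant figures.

DO ≈ 1.87 mg/L

Travel time t = x/v = 19.1 km / (0.160 m/s) = 19100 m / 0.160 m/s = 119400 s = 1.382 d.
k_d L₀/(k_r−k_d) = 0.243×52.2/(1.28−0.243) = 12.68/1.037 = 12.23 mg/L.
e^(−k_d t) = e^(−0.243×1.382) = 0.7148; e^(−k_r t) = e^(−1.28×1.382) = 0.1706.
D = 12.23 × (0.7148 − 0.1706) + 0.682 × 0.1706 = 6.657 + 0.1163 = 6.773 mg/L.
DO = C_s − D = 8.64 − 6.773 = 1.867 mg/L.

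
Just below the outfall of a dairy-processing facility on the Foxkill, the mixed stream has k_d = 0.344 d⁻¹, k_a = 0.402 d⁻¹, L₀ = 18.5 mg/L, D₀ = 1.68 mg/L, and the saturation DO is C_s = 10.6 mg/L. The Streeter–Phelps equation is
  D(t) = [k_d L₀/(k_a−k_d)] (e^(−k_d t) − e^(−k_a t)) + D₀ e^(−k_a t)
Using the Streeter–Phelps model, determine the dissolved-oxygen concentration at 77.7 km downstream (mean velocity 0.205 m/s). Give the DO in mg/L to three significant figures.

Travel time t = x/v = 77.7 km / (0.205 m/s) = 77700 m / 0.205 m/s = 379000 s = 4.387 d.
k_d L₀/(k_a−k_d) = 0.344×18.5/(0.402−0.344) = 6.364/0.05800 = 109.7 mg/L.
e^(−k_d t) = e^(−0.344×4.387) = 0.2211; e^(−k_a t) = e^(−0.402×4.387) = 0.1714.
D = 109.7 × (0.2211 − 0.1714) + 1.68 × 0.1714 = 5.450 + 0.2880 = 5.738 mg/L.
DO = C_s − D = 10.6 − 5.738 = 4.862 mg/L.

DO ≈ 4.86 mg/L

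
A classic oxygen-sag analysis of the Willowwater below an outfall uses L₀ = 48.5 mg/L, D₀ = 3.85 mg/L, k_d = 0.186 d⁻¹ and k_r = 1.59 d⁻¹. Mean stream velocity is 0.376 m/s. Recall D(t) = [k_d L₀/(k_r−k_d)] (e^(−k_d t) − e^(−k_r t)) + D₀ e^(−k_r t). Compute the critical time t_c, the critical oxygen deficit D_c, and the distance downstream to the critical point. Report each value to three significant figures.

With k_r/k_d = 8.548 and 1 − D₀(k_r−k_d)/(k_d L₀) = 0.4008,
t_c = ln(8.548 × 0.4008) / (1.59 − 0.186) = ln(3.426) / 1.404 = 1.231/1.404 = 0.8771 d.
D_c = (k_d/k_r) L₀ e^(−k_d t_c) = (0.186/1.59) × 48.5 × e^(−0.186×0.8771) = 0.1170 × 48.5 × 0.8495 = 4.820 mg/L.
x_c = v t_c = 0.376 m/s × 0.8771 d × 86400 s/d = 28490 m ≈ 28.5 km.

t_c ≈ 0.877 d; D_c ≈ 4.82 mg/L; x_c ≈ 28.5 km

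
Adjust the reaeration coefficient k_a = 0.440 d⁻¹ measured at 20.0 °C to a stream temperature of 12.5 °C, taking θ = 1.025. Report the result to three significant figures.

k_a(T₂) = k_a(T₁) · θ^(T₂−T₁) = 0.440 × 1.025^(12.5−20.0)
= 0.440 × 1.025^-7.50 = 0.440 × 0.8309 = 0.3656 d⁻¹.

k_a ≈ 0.366 d⁻¹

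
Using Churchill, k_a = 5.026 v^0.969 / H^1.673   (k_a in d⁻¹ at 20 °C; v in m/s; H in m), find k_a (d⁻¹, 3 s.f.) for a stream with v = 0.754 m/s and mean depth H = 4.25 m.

k_a ≈ 0.340 d⁻¹

k_a = 5.026 × 0.754^0.969 / 4.25^1.673 = 5.026 × 0.7606 / 11.25 = 0.3397 d⁻¹.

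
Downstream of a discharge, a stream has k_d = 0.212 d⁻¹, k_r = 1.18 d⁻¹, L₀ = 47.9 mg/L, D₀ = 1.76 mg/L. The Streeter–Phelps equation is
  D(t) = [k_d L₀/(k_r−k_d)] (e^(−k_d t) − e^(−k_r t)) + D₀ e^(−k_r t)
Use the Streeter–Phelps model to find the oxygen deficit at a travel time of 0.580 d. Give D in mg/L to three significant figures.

D ≈ 4.87 mg/L

k_d L₀/(k_r−k_d) = 0.212×47.9/(1.18−0.212) = 10.15/0.9680 = 10.49 mg/L.
e^(−k_d t) = e^(−0.212×0.5800) = 0.8843; e^(−k_r t) = e^(−1.18×0.5800) = 0.5044.
D = 10.49 × (0.8843 − 0.5044) + 1.76 × 0.5044 = 3.985 + 0.8877 = 4.873 mg/L.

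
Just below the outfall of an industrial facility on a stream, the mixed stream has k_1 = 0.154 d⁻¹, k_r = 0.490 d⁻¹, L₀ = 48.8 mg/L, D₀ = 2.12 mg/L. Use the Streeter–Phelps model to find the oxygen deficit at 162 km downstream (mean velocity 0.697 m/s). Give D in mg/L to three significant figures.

D ≈ 9.36 mg/L

Travel time t = x/v = 162 km / (0.697 m/s) = 162000 m / 0.697 m/s = 232400 s = 2.690 d.
k_1 L₀/(k_r−k_1) = 0.154×48.8/(0.490−0.154) = 7.515/0.3360 = 22.37 mg/L.
e^(−k_1 t) = e^(−0.154×2.690) = 0.6608; e^(−k_r t) = e^(−0.490×2.690) = 0.2676.
D = 22.37 × (0.6608 − 0.2676) + 2.12 × 0.2676 = 8.794 + 0.5674 = 9.362 mg/L.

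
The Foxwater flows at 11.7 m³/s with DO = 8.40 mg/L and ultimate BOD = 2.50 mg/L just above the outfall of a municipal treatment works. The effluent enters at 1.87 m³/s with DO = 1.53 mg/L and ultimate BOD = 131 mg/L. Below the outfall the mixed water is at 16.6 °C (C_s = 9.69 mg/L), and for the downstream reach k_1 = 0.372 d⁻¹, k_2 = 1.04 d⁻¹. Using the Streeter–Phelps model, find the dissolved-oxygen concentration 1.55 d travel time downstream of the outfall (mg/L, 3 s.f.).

Mixed DO = (11.7×8.40 + 1.87×1.53)/(11.7+1.87) = 101.1/13.57 = 7.453 mg/L.
Mixed L₀ = (11.7×2.50 + 1.87×131)/(13.57) = 274.2/13.57 = 20.21 mg/L.
Initial deficit D₀ = C_s − DO₀ = 9.69 − 7.453 = 2.237 mg/L.
D(1.55) = [0.372×20.21/(1.04−0.372)](e^(−0.372×1.55) − e^(−1.04×1.55)) + 2.237 e^(−1.04×1.55)
= 11.25 × (0.5618 − 0.1995) + 2.237 × 0.1995 = 4.524 mg/L.
DO = 9.69 − 4.524 = 5.166 mg/L.

DO ≈ 5.17 mg/L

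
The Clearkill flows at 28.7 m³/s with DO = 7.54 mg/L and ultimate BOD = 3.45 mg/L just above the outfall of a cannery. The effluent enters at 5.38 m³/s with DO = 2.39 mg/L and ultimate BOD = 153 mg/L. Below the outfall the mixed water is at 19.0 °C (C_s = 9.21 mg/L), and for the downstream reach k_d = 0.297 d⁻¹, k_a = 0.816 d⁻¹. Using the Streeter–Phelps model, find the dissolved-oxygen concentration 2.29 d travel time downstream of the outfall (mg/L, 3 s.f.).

Mixed DO = (28.7×7.54 + 5.38×2.39)/(28.7+5.38) = 229.3/34.08 = 6.727 mg/L.
Mixed L₀ = (28.7×3.45 + 5.38×153)/(34.08) = 922.2/34.08 = 27.06 mg/L.
Initial deficit D₀ = C_s − DO₀ = 9.21 − 6.727 = 2.483 mg/L.
D(2.29) = [0.297×27.06/(0.816−0.297)](e^(−0.297×2.29) − e^(−0.816×2.29)) + 2.483 e^(−0.816×2.29)
= 15.48 × (0.5066 − 0.1543) + 2.483 × 0.1543 = 5.837 mg/L.
DO = 9.21 − 5.837 = 3.373 mg/L.

DO ≈ 3.37 mg/L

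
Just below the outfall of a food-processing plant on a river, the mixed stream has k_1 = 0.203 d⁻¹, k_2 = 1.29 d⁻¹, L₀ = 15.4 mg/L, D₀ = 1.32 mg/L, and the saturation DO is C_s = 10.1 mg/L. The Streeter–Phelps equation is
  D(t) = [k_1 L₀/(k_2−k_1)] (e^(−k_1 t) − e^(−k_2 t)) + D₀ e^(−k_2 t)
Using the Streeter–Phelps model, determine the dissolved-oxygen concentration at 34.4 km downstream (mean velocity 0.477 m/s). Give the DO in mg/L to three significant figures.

Travel time t = x/v = 34.4 km / (0.477 m/s) = 34400 m / 0.477 m/s = 72120 s = 0.8347 d.
k_1 L₀/(k_2−k_1) = 0.203×15.4/(1.29−0.203) = 3.126/1.087 = 2.876 mg/L.
e^(−k_1 t) = e^(−0.203×0.8347) = 0.8441; e^(−k_2 t) = e^(−1.29×0.8347) = 0.3407.
D = 2.876 × (0.8441 − 0.3407) + 1.32 × 0.3407 = 1.448 + 0.4497 = 1.898 mg/L.
DO = C_s − D = 10.1 − 1.898 = 8.202 mg/L.

DO ≈ 8.20 mg/L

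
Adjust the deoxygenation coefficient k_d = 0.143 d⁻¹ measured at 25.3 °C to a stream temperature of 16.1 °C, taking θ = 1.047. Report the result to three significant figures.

k_d(T₂) = k_d(T₁) · θ^(T₂−T₁) = 0.143 × 1.047^(16.1−25.3)
= 0.143 × 1.047^-9.20 = 0.143 × 0.6554 = 0.09372 d⁻¹.

k_d ≈ 0.0937 d⁻¹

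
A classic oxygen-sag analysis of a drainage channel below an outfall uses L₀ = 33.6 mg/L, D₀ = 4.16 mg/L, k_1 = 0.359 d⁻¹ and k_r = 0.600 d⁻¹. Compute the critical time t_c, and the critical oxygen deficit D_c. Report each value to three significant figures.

At the critical point dD/dt = 0, so k_1 L₀ e^(−k_1 t) = k_r D. Substituting D(t) from the Streeter–Phelps equation and solving for t gives
t_c = ln[(k_r/k_1)(1 − D₀(k_r−k_1)/(k_1 L₀))] / (k_r−k_1).
Here k_r−k_1 = 0.2410 d⁻¹ and 1 − D₀(k_r−k_1)/(k_1 L₀) = 1 − 4.16×0.2410/(0.359×33.6) = 0.9169, so
t_c = ln(1.671 × 0.9169) / 0.2410 = 0.4268 / 0.2410 = 1.771 d.
D_c = (k_1/k_r) L₀ e^(−k_1 t_c) = (0.359/0.600) × 33.6 × e^(−0.359×1.771) = 0.5983 × 33.6 × 0.5295 = 10.65 mg/L.

t_c ≈ 1.77 d; D_c ≈ 10.6 mg/L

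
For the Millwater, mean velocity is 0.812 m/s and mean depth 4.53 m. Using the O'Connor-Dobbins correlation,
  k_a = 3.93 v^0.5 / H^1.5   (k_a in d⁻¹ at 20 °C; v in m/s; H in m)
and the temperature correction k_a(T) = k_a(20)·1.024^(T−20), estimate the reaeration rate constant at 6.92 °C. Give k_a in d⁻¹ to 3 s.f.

k_a ≈ 0.269 d⁻¹

k_a(20) = 3.93 × 0.812^0.5 / 4.53^1.5 = 3.93 × 0.9011 / 9.642 = 0.3673 d⁻¹.
k_a(6.92) = 0.3673 × 1.024^(6.92−20) = 0.3673 × 0.7333 = 0.2693 d⁻¹.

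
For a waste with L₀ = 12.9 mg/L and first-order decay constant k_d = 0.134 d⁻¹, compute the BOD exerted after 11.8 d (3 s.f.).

y ≈ 10.2 mg/L

y_t = L₀(1 − e^(−k_d t)) = 12.9 × (1 − e^(−0.134×11.8))
= 12.9 × (1 − 0.2057) = 12.9 × 0.7943 = 10.25 mg/L.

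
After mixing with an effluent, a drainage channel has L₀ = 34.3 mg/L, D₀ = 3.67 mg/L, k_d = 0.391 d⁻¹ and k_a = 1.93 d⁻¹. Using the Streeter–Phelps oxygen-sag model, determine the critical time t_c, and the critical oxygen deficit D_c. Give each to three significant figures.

t_c ≈ 0.682 d; D_c ≈ 5.32 mg/L

At the critical point dD/dt = 0, so k_d L₀ e^(−k_d t) = k_a D. Substituting D(t) from the Streeter–Phelps equation and solving for t gives
t_c = ln[(k_a/k_d)(1 − D₀(k_a−k_d)/(k_d L₀))] / (k_a−k_d).
Here k_a−k_d = 1.539 d⁻¹ and 1 − D₀(k_a−k_d)/(k_d L₀) = 1 − 3.67×1.539/(0.391×34.3) = 0.5789, so
t_c = ln(4.936 × 0.5789) / 1.539 = 1.050 / 1.539 = 0.6822 d.
L(t_c) = L₀ e^(−k_d t_c) = 34.3 × 0.7659 = 26.27 mg/L, and at the critical point k_a D_c = k_d L, so D_c = (0.391/1.93) × 26.27 = 5.322 mg/L.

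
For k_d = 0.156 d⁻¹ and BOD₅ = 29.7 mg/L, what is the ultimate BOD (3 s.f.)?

L₀ ≈ 54.8 mg/L

BOD₅ = L₀(1 − e^(−5k_d)) ⇒ L₀ = BOD₅ / (1 − e^(−5×0.156))
= 29.7 / (1 − 0.4584) = 29.7 / 0.5416 = 54.84 mg/L.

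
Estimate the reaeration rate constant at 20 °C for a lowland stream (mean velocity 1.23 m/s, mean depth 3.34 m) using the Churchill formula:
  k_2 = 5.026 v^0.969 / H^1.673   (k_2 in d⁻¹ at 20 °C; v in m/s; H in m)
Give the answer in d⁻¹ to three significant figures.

k_2 ≈ 0.817 d⁻¹

k_2 = 5.026 × 1.23^0.969 / 3.34^1.673 = 5.026 × 1.222 / 7.520 = 0.8168 d⁻¹.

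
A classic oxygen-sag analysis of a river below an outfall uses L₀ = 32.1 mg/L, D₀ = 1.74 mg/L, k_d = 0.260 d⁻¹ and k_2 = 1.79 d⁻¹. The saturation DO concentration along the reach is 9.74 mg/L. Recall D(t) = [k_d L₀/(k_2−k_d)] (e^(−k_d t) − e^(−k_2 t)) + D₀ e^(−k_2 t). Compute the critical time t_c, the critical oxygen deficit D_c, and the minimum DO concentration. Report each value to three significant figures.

With k_2/k_d = 6.885 and 1 − D₀(k_2−k_d)/(k_d L₀) = 0.6810,
t_c = ln(6.885 × 0.6810) / (1.79 − 0.260) = ln(4.689) / 1.530 = 1.545/1.530 = 1.010 d.
L(t_c) = L₀ e^(−k_d t_c) = 32.1 × 0.7691 = 24.69 mg/L, and at the critical point k_2 D_c = k_d L, so D_c = (0.260/1.79) × 24.69 = 3.586 mg/L.
Minimum DO = C_s − D_c = 9.74 − 3.586 = 6.154 mg/L.

t_c ≈ 1.01 d; D_c ≈ 3.59 mg/L; min DO ≈ 6.15 mg/L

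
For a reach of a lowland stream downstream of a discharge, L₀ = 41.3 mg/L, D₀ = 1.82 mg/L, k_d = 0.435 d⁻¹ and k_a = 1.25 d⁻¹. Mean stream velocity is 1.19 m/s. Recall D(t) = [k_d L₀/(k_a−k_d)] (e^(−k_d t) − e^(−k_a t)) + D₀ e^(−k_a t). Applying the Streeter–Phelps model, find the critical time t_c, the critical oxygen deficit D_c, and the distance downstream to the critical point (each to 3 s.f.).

With k_a/k_d = 2.874 and 1 − D₀(k_a−k_d)/(k_d L₀) = 0.9174,
t_c = ln(2.874 × 0.9174) / (1.25 − 0.435) = ln(2.636) / 0.8150 = 0.9694/0.8150 = 1.189 d.
L(t_c) = L₀ e^(−k_d t_c) = 41.3 × 0.5961 = 24.62 mg/L, and at the critical point k_a D_c = k_d L, so D_c = (0.435/1.25) × 24.62 = 8.567 mg/L.
x_c = v t_c = 1.19 m/s × 1.189 d × 86400 s/d = 122300 m ≈ 122 km.

t_c ≈ 1.19 d; D_c ≈ 8.57 mg/L; x_c ≈ 122 km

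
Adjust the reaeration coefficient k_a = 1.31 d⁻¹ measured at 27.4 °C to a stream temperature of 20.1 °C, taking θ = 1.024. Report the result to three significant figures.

k_a ≈ 1.10 d⁻¹

k_a(T₂) = k_a(T₁) · θ^(T₂−T₁) = 1.31 × 1.024^(20.1−27.4)
= 1.31 × 1.024^-7.30 = 1.31 × 0.8410 = 1.102 d⁻¹.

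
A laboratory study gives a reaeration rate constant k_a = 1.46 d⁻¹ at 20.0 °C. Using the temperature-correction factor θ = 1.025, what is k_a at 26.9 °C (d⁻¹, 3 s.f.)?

k_a(T₂) = k_a(T₁) · θ^(T₂−T₁) = 1.46 × 1.025^(26.9−20.0)
= 1.46 × 1.025^6.90 = 1.46 × 1.186 = 1.731 d⁻¹.

k_a ≈ 1.73 d⁻¹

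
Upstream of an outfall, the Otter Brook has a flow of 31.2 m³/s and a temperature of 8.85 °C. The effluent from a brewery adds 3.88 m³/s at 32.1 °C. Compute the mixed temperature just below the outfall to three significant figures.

11.4 °C

Flow-weighted mixing: C = (Q_r C_r + Q_w C_w)/(Q_r + Q_w)
= (31.2×8.85 + 3.88×32.1)/(31.2 + 3.88) = 400.7/35.08 = 11.42 °C.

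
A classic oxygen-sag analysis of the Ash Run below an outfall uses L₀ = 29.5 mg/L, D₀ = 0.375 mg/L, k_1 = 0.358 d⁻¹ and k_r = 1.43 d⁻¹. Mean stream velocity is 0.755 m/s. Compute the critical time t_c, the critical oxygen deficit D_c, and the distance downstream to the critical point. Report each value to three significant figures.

t_c ≈ 1.26 d; D_c ≈ 4.71 mg/L; x_c ≈ 81.9 km

At the critical point dD/dt = 0, so k_1 L₀ e^(−k_1 t) = k_r D. Substituting D(t) from the Streeter–Phelps equation and solving for t gives
t_c = ln[(k_r/k_1)(1 − D₀(k_r−k_1)/(k_1 L₀))] / (k_r−k_1).
Here k_r−k_1 = 1.072 d⁻¹ and 1 − D₀(k_r−k_1)/(k_1 L₀) = 1 − 0.375×1.072/(0.358×29.5) = 0.9619, so
t_c = ln(3.994 × 0.9619) / 1.072 = 1.346 / 1.072 = 1.256 d.
L(t_c) = L₀ e^(−k_1 t_c) = 29.5 × 0.6379 = 18.82 mg/L, and at the critical point k_r D_c = k_1 L, so D_c = (0.358/1.43) × 18.82 = 4.711 mg/L.
x_c = v t_c = 0.755 m/s × 1.256 d × 86400 s/d = 81910 m ≈ 81.9 km.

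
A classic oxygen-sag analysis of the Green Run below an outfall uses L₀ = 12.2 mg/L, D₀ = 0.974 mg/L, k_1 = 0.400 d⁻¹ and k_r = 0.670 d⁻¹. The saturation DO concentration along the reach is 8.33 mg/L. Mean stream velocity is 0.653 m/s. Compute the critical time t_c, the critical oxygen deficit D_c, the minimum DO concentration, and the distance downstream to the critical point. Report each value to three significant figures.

With k_r/k_1 = 1.675 and 1 − D₀(k_r−k_1)/(k_1 L₀) = 0.9461,
t_c = ln(1.675 × 0.9461) / (0.670 − 0.400) = ln(1.585) / 0.2700 = 0.4604/0.2700 = 1.705 d.
L(t_c) = L₀ e^(−k_1 t_c) = 12.2 × 0.5056 = 6.168 mg/L, and at the critical point k_r D_c = k_1 L, so D_c = (0.400/0.670) × 6.168 = 3.682 mg/L.
Minimum DO = C_s − D_c = 8.33 − 3.682 = 4.648 mg/L.
x_c = v t_c = 0.653 m/s × 1.705 d × 86400 s/d = 96210 m ≈ 96.2 km.

t_c ≈ 1.71 d; D_c ≈ 3.68 mg/L; min DO ≈ 4.65 mg/L; x_c ≈ 96.2 km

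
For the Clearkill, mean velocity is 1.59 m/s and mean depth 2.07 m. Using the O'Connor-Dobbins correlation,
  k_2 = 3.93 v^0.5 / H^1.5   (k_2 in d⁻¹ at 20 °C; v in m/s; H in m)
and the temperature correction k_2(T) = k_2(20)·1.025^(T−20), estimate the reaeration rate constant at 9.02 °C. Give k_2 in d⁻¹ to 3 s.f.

k_2(20) = 3.93 × 1.59^0.5 / 2.07^1.5 = 3.93 × 1.261 / 2.978 = 1.664 d⁻¹.
k_2(9.02) = 1.664 × 1.025^(9.02−20) = 1.664 × 0.7625 = 1.269 d⁻¹.

k_2 ≈ 1.27 d⁻¹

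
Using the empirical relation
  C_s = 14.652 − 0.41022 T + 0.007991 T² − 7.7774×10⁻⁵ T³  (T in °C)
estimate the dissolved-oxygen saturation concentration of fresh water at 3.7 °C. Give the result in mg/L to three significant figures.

C_s ≈ 13.2 mg/L

C_s = 14.652 − 0.41022×3.7 + 0.007991×3.7² − 7.7774×10⁻⁵×3.7³ = 13.24 mg/L.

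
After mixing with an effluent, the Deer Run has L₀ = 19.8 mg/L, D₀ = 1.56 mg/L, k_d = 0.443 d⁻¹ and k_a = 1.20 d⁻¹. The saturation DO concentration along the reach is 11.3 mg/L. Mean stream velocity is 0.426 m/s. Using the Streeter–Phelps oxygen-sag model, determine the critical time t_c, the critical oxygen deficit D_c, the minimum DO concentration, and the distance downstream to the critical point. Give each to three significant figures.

At the critical point dD/dt = 0, so k_d L₀ e^(−k_d t) = k_a D. Substituting D(t) from the Streeter–Phelps equation and solving for t gives
t_c = ln[(k_a/k_d)(1 − D₀(k_a−k_d)/(k_d L₀))] / (k_a−k_d).
Here k_a−k_d = 0.7570 d⁻¹ and 1 − D₀(k_a−k_d)/(k_d L₀) = 1 − 1.56×0.7570/(0.443×19.8) = 0.8654, so
t_c = ln(2.709 × 0.8654) / 0.7570 = 0.8519 / 0.7570 = 1.125 d.
D_c = (k_d/k_a) L₀ e^(−k_d t_c) = (0.443/1.20) × 19.8 × e^(−0.443×1.125) = 0.3692 × 19.8 × 0.6074 = 4.440 mg/L.
Minimum DO = C_s − D_c = 11.3 − 4.440 = 6.860 mg/L.
x_c = v t_c = 0.426 m/s × 1.125 d × 86400 s/d = 41420 m ≈ 41.4 km.

t_c ≈ 1.13 d; D_c ≈ 4.44 mg/L; min DO ≈ 6.86 mg/L; x_c ≈ 41.4 km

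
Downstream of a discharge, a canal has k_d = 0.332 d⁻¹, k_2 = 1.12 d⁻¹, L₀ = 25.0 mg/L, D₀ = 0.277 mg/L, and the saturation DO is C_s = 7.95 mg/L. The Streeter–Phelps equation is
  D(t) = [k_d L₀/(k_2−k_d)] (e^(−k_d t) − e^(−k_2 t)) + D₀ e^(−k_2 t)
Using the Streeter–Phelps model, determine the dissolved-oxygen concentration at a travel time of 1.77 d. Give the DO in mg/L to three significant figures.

DO ≈ 3.51 mg/L

k_d L₀/(k_2−k_d) = 0.332×25.0/(1.12−0.332) = 8.300/0.7880 = 10.53 mg/L.
e^(−k_d t) = e^(−0.332×1.770) = 0.5556; e^(−k_2 t) = e^(−1.12×1.770) = 0.1377.
D = 10.53 × (0.5556 − 0.1377) + 0.277 × 0.1377 = 4.402 + 0.03815 = 4.440 mg/L.
DO = C_s − D = 7.95 − 4.440 = 3.510 mg/L.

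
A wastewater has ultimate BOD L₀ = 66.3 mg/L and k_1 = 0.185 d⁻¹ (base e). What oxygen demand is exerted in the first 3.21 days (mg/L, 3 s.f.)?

y_t = L₀(1 − e^(−k_1 t)) = 66.3 × (1 − e^(−0.185×3.21))
= 66.3 × (1 − 0.5522) = 66.3 × 0.4478 = 29.69 mg/L.

y ≈ 29.7 mg/L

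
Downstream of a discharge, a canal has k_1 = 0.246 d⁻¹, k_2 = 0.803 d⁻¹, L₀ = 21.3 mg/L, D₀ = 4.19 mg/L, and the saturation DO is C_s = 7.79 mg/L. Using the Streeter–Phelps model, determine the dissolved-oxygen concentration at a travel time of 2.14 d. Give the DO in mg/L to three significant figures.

DO ≈ 3.17 mg/L

k_1 L₀/(k_2−k_1) = 0.246×21.3/(0.803−0.246) = 5.240/0.5570 = 9.407 mg/L.
e^(−k_1 t) = e^(−0.246×2.140) = 0.5907; e^(−k_2 t) = e^(−0.803×2.140) = 0.1793.
D = 9.407 × (0.5907 − 0.1793) + 4.19 × 0.1793 = 3.870 + 0.7515 = 4.621 mg/L.
DO = C_s − D = 7.79 − 4.621 = 3.169 mg/L.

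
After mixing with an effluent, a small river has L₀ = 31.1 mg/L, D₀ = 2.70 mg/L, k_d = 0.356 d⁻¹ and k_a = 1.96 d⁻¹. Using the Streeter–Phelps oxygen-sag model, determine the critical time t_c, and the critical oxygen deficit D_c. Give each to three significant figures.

With k_a/k_d = 5.506 and 1 − D₀(k_a−k_d)/(k_d L₀) = 0.6088,
t_c = ln(5.506 × 0.6088) / (1.96 − 0.356) = ln(3.352) / 1.604 = 1.210/1.604 = 0.7541 d.
L(t_c) = L₀ e^(−k_d t_c) = 31.1 × 0.7646 = 23.78 mg/L, and at the critical point k_a D_c = k_d L, so D_c = (0.356/1.96) × 23.78 = 4.319 mg/L.

t_c ≈ 0.754 d; D_c ≈ 4.32 mg/L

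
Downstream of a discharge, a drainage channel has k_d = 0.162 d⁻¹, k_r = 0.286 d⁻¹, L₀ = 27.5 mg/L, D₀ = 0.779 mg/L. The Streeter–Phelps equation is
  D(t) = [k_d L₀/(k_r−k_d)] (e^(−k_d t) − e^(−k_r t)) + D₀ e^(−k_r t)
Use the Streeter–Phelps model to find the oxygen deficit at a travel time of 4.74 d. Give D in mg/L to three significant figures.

D ≈ 7.61 mg/L

k_d L₀/(k_r−k_d) = 0.162×27.5/(0.286−0.162) = 4.455/0.1240 = 35.93 mg/L.
e^(−k_d t) = e^(−0.162×4.740) = 0.4640; e^(−k_r t) = e^(−0.286×4.740) = 0.2578.
D = 35.93 × (0.4640 − 0.2578) + 0.779 × 0.2578 = 7.409 + 0.2008 = 7.610 mg/L.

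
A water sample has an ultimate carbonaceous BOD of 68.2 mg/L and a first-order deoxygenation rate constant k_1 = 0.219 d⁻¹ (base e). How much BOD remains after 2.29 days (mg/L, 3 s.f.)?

L ≈ 41.3 mg/L

L_t = L₀ e^(−k_1 t) = 68.2 × e^(−0.219×2.29) = 68.2 × 0.6056 = 41.30 mg/L.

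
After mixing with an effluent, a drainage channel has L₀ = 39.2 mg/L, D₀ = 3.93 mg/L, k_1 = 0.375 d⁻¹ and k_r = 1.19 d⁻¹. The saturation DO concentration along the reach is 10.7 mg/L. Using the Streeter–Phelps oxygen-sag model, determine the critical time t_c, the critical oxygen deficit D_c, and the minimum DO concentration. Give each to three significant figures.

t_c = [1/(k_r−k_1)] ln[(k_r/k_1)(1 − D₀(k_r−k_1)/(k_1 L₀))]
= [1/(1.19−0.375)] ln[(1.19/0.375)(1 − 3.93×0.8150/(0.375×39.2))]
= (1/0.8150) ln[3.173 × 0.7821] = 1.227 × ln(2.482) = 1.227 × 0.9090 = 1.115 d.
D_c = (k_1/k_r) L₀ e^(−k_1 t_c) = (0.375/1.19) × 39.2 × e^(−0.375×1.115) = 0.3151 × 39.2 × 0.6582 = 8.131 mg/L.
Minimum DO = C_s − D_c = 10.7 − 8.131 = 2.569 mg/L.

t_c ≈ 1.12 d; D_c ≈ 8.13 mg/L; min DO ≈ 2.57 mg/L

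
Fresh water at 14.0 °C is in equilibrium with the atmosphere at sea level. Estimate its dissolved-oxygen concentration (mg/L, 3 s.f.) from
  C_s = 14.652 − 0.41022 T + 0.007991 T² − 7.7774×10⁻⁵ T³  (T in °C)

C_s = 14.652 − 0.41022×14.0 + 0.007991×14.0² − 7.7774×10⁻⁵×14.0³ = 10.26 mg/L.

C_s ≈ 10.3 mg/L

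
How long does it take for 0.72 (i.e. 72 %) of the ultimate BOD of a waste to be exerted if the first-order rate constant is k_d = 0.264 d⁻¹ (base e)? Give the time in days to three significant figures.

t ≈ 4.82 d

y/L₀ = 1 − e^(−k_d t) = 0.72 ⇒ e^(−k_d t) = 0.280
t = −ln(0.280) / 0.264 = 1.273 / 0.264 = 4.822 d.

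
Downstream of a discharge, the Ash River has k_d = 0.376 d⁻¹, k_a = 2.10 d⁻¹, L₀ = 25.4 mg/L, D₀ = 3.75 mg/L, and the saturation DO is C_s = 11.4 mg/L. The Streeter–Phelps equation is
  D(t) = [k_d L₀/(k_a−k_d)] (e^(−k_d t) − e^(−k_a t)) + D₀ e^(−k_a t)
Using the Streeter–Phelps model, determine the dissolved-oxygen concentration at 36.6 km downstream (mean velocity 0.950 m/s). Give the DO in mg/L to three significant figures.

DO ≈ 7.42 mg/L

Travel time t = x/v = 36.6 km / (0.950 m/s) = 36600 m / 0.950 m/s = 38530 s = 0.4459 d.
k_d L₀/(k_a−k_d) = 0.376×25.4/(2.10−0.376) = 9.550/1.724 = 5.540 mg/L.
e^(−k_d t) = e^(−0.376×0.4459) = 0.8456; e^(−k_a t) = e^(−2.10×0.4459) = 0.3920.
D = 5.540 × (0.8456 − 0.3920) + 3.75 × 0.3920 = 2.513 + 1.470 = 3.983 mg/L.
DO = C_s − D = 11.4 − 3.983 = 7.417 mg/L.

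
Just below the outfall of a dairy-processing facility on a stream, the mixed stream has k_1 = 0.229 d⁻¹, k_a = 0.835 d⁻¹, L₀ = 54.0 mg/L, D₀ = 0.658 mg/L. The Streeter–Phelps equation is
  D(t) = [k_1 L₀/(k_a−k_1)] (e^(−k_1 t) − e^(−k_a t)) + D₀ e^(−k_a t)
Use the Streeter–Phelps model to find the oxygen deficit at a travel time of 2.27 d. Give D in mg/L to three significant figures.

k_1 L₀/(k_a−k_1) = 0.229×54.0/(0.835−0.229) = 12.37/0.6060 = 20.41 mg/L.
e^(−k_1 t) = e^(−0.229×2.270) = 0.5946; e^(−k_a t) = e^(−0.835×2.270) = 0.1503.
D = 20.41 × (0.5946 − 0.1503) + 0.658 × 0.1503 = 9.068 + 0.09886 = 9.167 mg/L.

D ≈ 9.17 mg/L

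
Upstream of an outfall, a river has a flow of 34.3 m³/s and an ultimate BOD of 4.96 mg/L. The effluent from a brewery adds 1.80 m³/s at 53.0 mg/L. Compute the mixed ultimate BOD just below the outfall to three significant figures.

Flow-weighted mixing: C = (Q_r C_r + Q_w C_w)/(Q_r + Q_w)
= (34.3×4.96 + 1.80×53.0)/(34.3 + 1.80) = 265.5/36.10 = 7.355 mg/L.

7.36 mg/L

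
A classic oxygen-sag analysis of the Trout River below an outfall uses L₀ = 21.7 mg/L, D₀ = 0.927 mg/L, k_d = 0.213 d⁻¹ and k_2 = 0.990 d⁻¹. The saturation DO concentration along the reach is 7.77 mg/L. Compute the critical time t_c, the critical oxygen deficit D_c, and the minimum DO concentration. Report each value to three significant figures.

With k_2/k_d = 4.648 and 1 − D₀(k_2−k_d)/(k_d L₀) = 0.8442,
t_c = ln(4.648 × 0.8442) / (0.990 − 0.213) = ln(3.924) / 0.7770 = 1.367/0.7770 = 1.759 d.
D_c = (k_d/k_2) L₀ e^(−k_d t_c) = (0.213/0.990) × 21.7 × e^(−0.213×1.759) = 0.2152 × 21.7 × 0.6875 = 3.210 mg/L.
Minimum DO = C_s − D_c = 7.77 − 3.210 = 4.560 mg/L.

t_c ≈ 1.76 d; D_c ≈ 3.21 mg/L; min DO ≈ 4.56 mg/L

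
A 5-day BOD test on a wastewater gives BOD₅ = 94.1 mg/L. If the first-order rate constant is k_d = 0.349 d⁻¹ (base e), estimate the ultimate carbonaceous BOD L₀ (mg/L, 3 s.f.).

BOD₅ = L₀(1 − e^(−5k_d)) ⇒ L₀ = BOD₅ / (1 − e^(−5×0.349))
= 94.1 / (1 − 0.1746) = 94.1 / 0.8254 = 114.0 mg/L.

L₀ ≈ 114 mg/L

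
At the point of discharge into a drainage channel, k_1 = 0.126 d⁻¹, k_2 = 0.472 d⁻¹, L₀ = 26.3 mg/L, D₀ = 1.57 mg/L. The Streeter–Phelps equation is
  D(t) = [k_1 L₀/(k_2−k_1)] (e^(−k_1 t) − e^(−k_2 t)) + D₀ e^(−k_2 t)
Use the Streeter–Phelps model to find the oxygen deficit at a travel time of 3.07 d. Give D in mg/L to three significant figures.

D ≈ 4.63 mg/L

k_1 L₀/(k_2−k_1) = 0.126×26.3/(0.472−0.126) = 3.314/0.3460 = 9.577 mg/L.
e^(−k_1 t) = e^(−0.126×3.070) = 0.6792; e^(−k_2 t) = e^(−0.472×3.070) = 0.2348.
D = 9.577 × (0.6792 − 0.2348) + 1.57 × 0.2348 = 4.256 + 0.3686 = 4.625 mg/L.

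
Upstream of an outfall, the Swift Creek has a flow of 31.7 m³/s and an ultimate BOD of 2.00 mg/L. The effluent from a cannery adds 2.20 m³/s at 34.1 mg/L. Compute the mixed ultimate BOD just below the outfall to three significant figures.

4.08 mg/L

Flow-weighted mixing: C = (Q_r C_r + Q_w C_w)/(Q_r + Q_w)
= (31.7×2.00 + 2.20×34.1)/(31.7 + 2.20) = 138.4/33.90 = 4.083 mg/L.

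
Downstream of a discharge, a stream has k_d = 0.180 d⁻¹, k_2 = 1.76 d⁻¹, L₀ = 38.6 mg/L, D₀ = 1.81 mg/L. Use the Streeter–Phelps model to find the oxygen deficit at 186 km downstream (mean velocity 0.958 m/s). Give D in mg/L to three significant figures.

Travel time t = x/v = 186 km / (0.958 m/s) = 186000 m / 0.958 m/s = 194200 s = 2.247 d.
k_d L₀/(k_2−k_d) = 0.180×38.6/(1.76−0.180) = 6.948/1.580 = 4.397 mg/L.
e^(−k_d t) = e^(−0.180×2.247) = 0.6673; e^(−k_2 t) = e^(−1.76×2.247) = 0.01916.
D = 4.397 × (0.6673 − 0.01916) + 1.81 × 0.01916 = 2.850 + 0.03468 = 2.885 mg/L.

D ≈ 2.88 mg/L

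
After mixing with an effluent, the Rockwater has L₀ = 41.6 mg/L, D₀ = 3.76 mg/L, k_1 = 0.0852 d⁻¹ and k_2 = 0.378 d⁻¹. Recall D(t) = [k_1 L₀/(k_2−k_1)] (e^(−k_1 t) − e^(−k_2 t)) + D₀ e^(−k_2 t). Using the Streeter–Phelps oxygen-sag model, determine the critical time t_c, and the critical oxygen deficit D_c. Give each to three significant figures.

t_c ≈ 3.82 d; D_c ≈ 6.77 mg/L

t_c = [1/(k_2−k_1)] ln[(k_2/k_1)(1 − D₀(k_2−k_1)/(k_1 L₀))]
= [1/(0.378−0.0852)] ln[(0.378/0.0852)(1 − 3.76×0.2928/(0.0852×41.6))]
= (1/0.2928) ln[4.437 × 0.6894] = 3.415 × ln(3.059) = 3.415 × 1.118 = 3.818 d.
D_c = (k_1/k_2) L₀ e^(−k_1 t_c) = (0.0852/0.378) × 41.6 × e^(−0.0852×3.818) = 0.2254 × 41.6 × 0.7223 = 6.773 mg/L.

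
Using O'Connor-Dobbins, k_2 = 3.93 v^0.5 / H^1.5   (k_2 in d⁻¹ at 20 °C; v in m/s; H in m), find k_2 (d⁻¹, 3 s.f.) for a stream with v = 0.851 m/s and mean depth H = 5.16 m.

k_2 = 3.93 × 0.851^0.5 / 5.16^1.5 = 3.93 × 0.9225 / 11.72 = 0.3093 d⁻¹.

k_2 ≈ 0.309 d⁻¹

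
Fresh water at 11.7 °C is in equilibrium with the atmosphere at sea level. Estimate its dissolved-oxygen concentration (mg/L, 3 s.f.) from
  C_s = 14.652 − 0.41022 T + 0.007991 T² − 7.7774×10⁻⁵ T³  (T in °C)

C_s ≈ 10.8 mg/L

C_s = 14.652 − 0.41022×11.7 + 0.007991×11.7² − 7.7774×10⁻⁵×11.7³ = 10.82 mg/L.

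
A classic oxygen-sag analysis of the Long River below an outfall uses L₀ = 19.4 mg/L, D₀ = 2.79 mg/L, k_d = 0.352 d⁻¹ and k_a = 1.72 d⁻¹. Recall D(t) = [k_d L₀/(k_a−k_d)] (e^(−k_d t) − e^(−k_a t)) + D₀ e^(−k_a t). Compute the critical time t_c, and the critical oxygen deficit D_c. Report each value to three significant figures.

t_c ≈ 0.561 d; D_c ≈ 3.26 mg/L

t_c = [1/(k_a−k_d)] ln[(k_a/k_d)(1 − D₀(k_a−k_d)/(k_d L₀))]
= [1/(1.72−0.352)] ln[(1.72/0.352)(1 − 2.79×1.368/(0.352×19.4))]
= (1/1.368) ln[4.886 × 0.4411] = 0.7310 × ln(2.155) = 0.7310 × 0.7679 = 0.5614 d.
D_c = (k_d/k_a) L₀ e^(−k_d t_c) = (0.352/1.72) × 19.4 × e^(−0.352×0.5614) = 0.2047 × 19.4 × 0.8207 = 3.258 mg/L.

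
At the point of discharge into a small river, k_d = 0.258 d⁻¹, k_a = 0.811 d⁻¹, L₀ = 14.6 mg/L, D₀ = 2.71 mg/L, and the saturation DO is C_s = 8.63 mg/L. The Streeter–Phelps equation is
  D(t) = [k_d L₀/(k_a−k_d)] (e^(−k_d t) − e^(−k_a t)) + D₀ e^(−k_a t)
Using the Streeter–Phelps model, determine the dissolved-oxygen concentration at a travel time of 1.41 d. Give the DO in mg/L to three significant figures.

DO ≈ 5.20 mg/L

k_d L₀/(k_a−k_d) = 0.258×14.6/(0.811−0.258) = 3.767/0.5530 = 6.812 mg/L.
e^(−k_d t) = e^(−0.258×1.410) = 0.6950; e^(−k_a t) = e^(−0.811×1.410) = 0.3187.
D = 6.812 × (0.6950 − 0.3187) + 2.71 × 0.3187 = 2.564 + 0.8637 = 3.427 mg/L.
DO = C_s − D = 8.63 − 3.427 = 5.203 mg/L.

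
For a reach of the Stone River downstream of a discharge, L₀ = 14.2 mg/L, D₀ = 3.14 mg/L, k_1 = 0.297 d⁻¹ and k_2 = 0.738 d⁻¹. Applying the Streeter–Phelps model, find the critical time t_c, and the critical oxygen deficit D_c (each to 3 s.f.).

At the critical point dD/dt = 0, so k_1 L₀ e^(−k_1 t) = k_2 D. Substituting D(t) from the Streeter–Phelps equation and solving for t gives
t_c = ln[(k_2/k_1)(1 − D₀(k_2−k_1)/(k_1 L₀))] / (k_2−k_1).
Here k_2−k_1 = 0.4410 d⁻¹ and 1 − D₀(k_2−k_1)/(k_1 L₀) = 1 − 3.14×0.4410/(0.297×14.2) = 0.6717, so
t_c = ln(2.485 × 0.6717) / 0.4410 = 0.5122 / 0.4410 = 1.161 d.
D_c = (k_1/k_2) L₀ e^(−k_1 t_c) = (0.297/0.738) × 14.2 × e^(−0.297×1.161) = 0.4024 × 14.2 × 0.7083 = 4.047 mg/L.

t_c ≈ 1.16 d; D_c ≈ 4.05 mg/L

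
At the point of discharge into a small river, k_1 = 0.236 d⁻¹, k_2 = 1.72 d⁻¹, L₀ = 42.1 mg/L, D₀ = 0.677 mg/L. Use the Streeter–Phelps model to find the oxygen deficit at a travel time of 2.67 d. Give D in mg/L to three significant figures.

D ≈ 3.50 mg/L

k_1 L₀/(k_2−k_1) = 0.236×42.1/(1.72−0.236) = 9.936/1.484 = 6.695 mg/L.
e^(−k_1 t) = e^(−0.236×2.670) = 0.5325; e^(−k_2 t) = e^(−1.72×2.670) = 0.01013.
D = 6.695 × (0.5325 − 0.01013) + 0.677 × 0.01013 = 3.498 + 0.006857 = 3.504 mg/L.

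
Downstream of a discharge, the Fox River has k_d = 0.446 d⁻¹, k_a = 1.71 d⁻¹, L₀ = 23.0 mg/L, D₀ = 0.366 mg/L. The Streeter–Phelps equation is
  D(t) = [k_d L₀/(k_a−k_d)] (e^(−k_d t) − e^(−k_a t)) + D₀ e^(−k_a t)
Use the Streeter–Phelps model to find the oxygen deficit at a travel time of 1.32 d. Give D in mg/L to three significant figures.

k_d L₀/(k_a−k_d) = 0.446×23.0/(1.71−0.446) = 10.26/1.264 = 8.116 mg/L.
e^(−k_d t) = e^(−0.446×1.320) = 0.5550; e^(−k_a t) = e^(−1.71×1.320) = 0.1046.
D = 8.116 × (0.5550 − 0.1046) + 0.366 × 0.1046 = 3.655 + 0.03830 = 3.693 mg/L.

D ≈ 3.69 mg/L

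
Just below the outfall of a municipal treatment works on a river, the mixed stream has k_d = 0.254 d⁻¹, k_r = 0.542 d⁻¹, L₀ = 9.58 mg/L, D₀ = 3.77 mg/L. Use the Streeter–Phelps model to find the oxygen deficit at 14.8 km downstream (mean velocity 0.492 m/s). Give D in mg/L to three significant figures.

D ≈ 3.86 mg/L

Travel time t = x/v = 14.8 km / (0.492 m/s) = 14800 m / 0.492 m/s = 30080 s = 0.3482 d.
k_d L₀/(k_r−k_d) = 0.254×9.58/(0.542−0.254) = 2.433/0.2880 = 8.449 mg/L.
e^(−k_d t) = e^(−0.254×0.3482) = 0.9154; e^(−k_r t) = e^(−0.542×0.3482) = 0.8280.
D = 8.449 × (0.9154 − 0.8280) + 3.77 × 0.8280 = 0.7379 + 3.122 = 3.860 mg/L.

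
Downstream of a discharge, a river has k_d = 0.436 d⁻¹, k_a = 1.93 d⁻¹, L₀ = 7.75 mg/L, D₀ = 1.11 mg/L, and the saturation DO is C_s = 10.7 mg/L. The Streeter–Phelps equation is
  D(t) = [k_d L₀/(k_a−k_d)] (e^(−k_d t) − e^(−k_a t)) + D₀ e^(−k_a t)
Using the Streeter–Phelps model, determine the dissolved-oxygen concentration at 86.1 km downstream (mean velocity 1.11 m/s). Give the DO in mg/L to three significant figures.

DO ≈ 9.37 mg/L

Travel time t = x/v = 86.1 km / (1.11 m/s) = 86100 m / 1.11 m/s = 77570 s = 0.8978 d.
k_d L₀/(k_a−k_d) = 0.436×7.75/(1.93−0.436) = 3.379/1.494 = 2.262 mg/L.
e^(−k_d t) = e^(−0.436×0.8978) = 0.6761; e^(−k_a t) = e^(−1.93×0.8978) = 0.1768.
D = 2.262 × (0.6761 − 0.1768) + 1.11 × 0.1768 = 1.129 + 0.1963 = 1.325 mg/L.
DO = C_s − D = 10.7 − 1.325 = 9.375 mg/L.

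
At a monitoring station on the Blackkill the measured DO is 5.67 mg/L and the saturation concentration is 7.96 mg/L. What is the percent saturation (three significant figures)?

71.2 % saturation

% saturation = C/C_s × 100 = 5.67/7.96 × 100 = 71.2 %.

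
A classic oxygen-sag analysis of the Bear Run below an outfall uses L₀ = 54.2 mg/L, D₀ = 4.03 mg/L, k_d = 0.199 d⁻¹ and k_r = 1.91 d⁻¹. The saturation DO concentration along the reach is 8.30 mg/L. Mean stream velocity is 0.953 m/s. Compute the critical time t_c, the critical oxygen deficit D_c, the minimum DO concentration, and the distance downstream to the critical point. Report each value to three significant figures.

At the critical point dD/dt = 0, so k_d L₀ e^(−k_d t) = k_r D. Substituting D(t) from the Streeter–Phelps equation and solving for t gives
t_c = ln[(k_r/k_d)(1 − D₀(k_r−k_d)/(k_d L₀))] / (k_r−k_d).
Here k_r−k_d = 1.711 d⁻¹ and 1 − D₀(k_r−k_d)/(k_d L₀) = 1 − 4.03×1.711/(0.199×54.2) = 0.3607, so
t_c = ln(9.598 × 0.3607) / 1.711 = 1.242 / 1.711 = 0.7258 d.
D_c = (k_d/k_r) L₀ e^(−k_d t_c) = (0.199/1.91) × 54.2 × e^(−0.199×0.7258) = 0.1042 × 54.2 × 0.8655 = 4.888 mg/L.
Minimum DO = C_s − D_c = 8.30 − 4.888 = 3.412 mg/L.
x_c = v t_c = 0.953 m/s × 0.7258 d × 86400 s/d = 59760 m ≈ 59.8 km.

t_c ≈ 0.726 d; D_c ≈ 4.89 mg/L; min DO ≈ 3.41 mg/L; x_c ≈ 59.8 km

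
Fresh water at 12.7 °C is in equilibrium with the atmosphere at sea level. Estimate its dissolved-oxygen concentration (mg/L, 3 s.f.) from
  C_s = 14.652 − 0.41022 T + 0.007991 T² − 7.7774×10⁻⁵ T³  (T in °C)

C_s = 14.652 − 0.41022×12.7 + 0.007991×12.7² − 7.7774×10⁻⁵×12.7³ = 10.57 mg/L.

C_s ≈ 10.6 mg/L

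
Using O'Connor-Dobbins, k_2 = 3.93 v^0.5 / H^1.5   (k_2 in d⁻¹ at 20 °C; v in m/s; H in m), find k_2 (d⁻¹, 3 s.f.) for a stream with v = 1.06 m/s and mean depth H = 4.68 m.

k_2 = 3.93 × 1.06^0.5 / 4.68^1.5 = 3.93 × 1.030 / 10.12 = 0.3996 d⁻¹.

k_2 ≈ 0.400 d⁻¹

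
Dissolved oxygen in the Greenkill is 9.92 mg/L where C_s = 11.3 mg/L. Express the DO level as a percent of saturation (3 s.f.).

87.8 % saturation

% saturation = C/C_s × 100 = 9.92/11.3 × 100 = 87.8 %.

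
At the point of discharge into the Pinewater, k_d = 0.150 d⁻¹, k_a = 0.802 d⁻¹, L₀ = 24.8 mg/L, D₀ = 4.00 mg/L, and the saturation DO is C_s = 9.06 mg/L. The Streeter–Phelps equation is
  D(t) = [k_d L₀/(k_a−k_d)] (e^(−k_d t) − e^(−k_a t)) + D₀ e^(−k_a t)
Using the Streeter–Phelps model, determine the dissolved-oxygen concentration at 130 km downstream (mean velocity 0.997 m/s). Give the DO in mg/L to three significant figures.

Travel time t = x/v = 130 km / (0.997 m/s) = 130000 m / 0.997 m/s = 130400 s = 1.509 d.
k_d L₀/(k_a−k_d) = 0.150×24.8/(0.802−0.150) = 3.720/0.6520 = 5.706 mg/L.
e^(−k_d t) = e^(−0.150×1.509) = 0.7974; e^(−k_a t) = e^(−0.802×1.509) = 0.2981.
D = 5.706 × (0.7974 − 0.2981) + 4.00 × 0.2981 = 2.849 + 1.192 = 4.041 mg/L.
DO = C_s − D = 9.06 − 4.041 = 5.019 mg/L.

DO ≈ 5.02 mg/L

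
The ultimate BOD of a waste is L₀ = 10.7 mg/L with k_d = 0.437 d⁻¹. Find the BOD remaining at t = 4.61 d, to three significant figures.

L ≈ 1.43 mg/L

L_t = L₀ e^(−k_d t) = 10.7 × e^(−0.437×4.61) = 10.7 × 0.1334 = 1.427 mg/L.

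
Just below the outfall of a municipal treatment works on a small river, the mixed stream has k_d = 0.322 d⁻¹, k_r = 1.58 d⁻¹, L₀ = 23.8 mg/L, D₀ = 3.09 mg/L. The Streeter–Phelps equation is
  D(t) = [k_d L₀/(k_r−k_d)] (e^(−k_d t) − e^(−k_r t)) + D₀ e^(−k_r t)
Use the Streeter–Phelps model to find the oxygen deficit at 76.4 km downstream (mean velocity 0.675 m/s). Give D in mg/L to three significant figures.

Travel time t = x/v = 76.4 km / (0.675 m/s) = 76400 m / 0.675 m/s = 113200 s = 1.310 d.
k_d L₀/(k_r−k_d) = 0.322×23.8/(1.58−0.322) = 7.664/1.258 = 6.092 mg/L.
e^(−k_d t) = e^(−0.322×1.310) = 0.6558; e^(−k_r t) = e^(−1.58×1.310) = 0.1262.
D = 6.092 × (0.6558 − 0.1262) + 3.09 × 0.1262 = 3.227 + 0.3900 = 3.616 mg/L.

D ≈ 3.62 mg/L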